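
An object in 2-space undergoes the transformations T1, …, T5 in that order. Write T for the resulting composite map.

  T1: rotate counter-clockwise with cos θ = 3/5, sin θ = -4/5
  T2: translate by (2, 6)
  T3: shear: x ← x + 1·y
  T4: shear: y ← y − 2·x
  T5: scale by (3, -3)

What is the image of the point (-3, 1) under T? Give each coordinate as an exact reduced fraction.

T(p) = (30, 33)

T1 rotate counter-clockwise with cos θ = 3/5, sin θ = -4/5: (-3, 1) → (-1, 3)
T2 translate by (2, 6): (-1, 3) → (1, 9)
T3 shear: x ← x + 1·y: (1, 9) → (10, 9)
T4 shear: y ← y − 2·x: (10, 9) → (10, -11)
T5 scale by (3, -3): (10, -11) → (30, 33)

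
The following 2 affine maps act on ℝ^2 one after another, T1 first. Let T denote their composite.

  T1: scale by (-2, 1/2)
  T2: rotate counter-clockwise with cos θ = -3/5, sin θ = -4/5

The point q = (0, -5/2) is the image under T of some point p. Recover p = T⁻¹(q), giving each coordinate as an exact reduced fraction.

T1 = [-2 0 0; 0 1/2 0; 0 0 1]
T2·T1 = [6/5 2/5 0; 8/5 -3/10 0; 0 0 1]
det M = -1; M⁻¹ = [3/10 2/5 0; 8/5 -6/5 0; 0 0 1]
M⁻¹ · (0, -5/2)ᵀ = (-1, 3)ᵀ

p = (-1, 3)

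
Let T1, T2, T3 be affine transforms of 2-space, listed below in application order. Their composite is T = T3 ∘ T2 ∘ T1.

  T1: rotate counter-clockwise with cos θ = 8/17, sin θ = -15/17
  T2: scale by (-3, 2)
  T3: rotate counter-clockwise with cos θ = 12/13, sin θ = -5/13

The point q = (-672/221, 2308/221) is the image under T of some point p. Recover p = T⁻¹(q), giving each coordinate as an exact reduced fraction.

p = (-8/3, 4)

T1 = [8/17 15/17 0; -15/17 8/17 0; 0 0 1]
T2·T1 = [-24/17 -45/17 0; -30/17 16/17 0; 0 0 1]
T3·…·T1 = [-438/221 -460/221 0; -240/221 417/221 0; 0 0 1]
det M = -6; M⁻¹ = [-139/442 -230/663 0; -40/221 73/221 0; 0 0 1]
M⁻¹ · (-672/221, 2308/221)ᵀ = (-8/3, 4)ᵀ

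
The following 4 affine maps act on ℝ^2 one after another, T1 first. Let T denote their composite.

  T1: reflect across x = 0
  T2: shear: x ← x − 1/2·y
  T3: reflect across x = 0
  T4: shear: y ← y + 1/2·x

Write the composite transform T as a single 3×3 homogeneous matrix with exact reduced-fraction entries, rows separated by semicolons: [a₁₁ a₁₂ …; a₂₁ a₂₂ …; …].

T1 = [-1 0 0; 0 1 0; 0 0 1]
T2·T1 = [-1 -1/2 0; 0 1 0; 0 0 1]
T3·…·T1 = [1 1/2 0; 0 1 0; 0 0 1]
T4·…·T1 = [1 1/2 0; 1/2 5/4 0; 0 0 1]

T = [1 1/2 0; 1/2 5/4 0; 0 0 1]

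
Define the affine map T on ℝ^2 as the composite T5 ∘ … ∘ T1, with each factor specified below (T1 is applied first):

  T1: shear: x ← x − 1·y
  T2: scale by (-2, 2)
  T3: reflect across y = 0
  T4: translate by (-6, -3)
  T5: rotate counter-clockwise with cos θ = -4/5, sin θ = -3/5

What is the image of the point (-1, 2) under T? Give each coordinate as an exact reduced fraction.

T(p) = (-21/5, 28/5)

T1 shear: x ← x − 1·y: (-1, 2) → (-3, 2)
T2 scale by (-2, 2): (-3, 2) → (6, 4)
T3 reflect across y = 0: (6, 4) → (6, -4)
T4 translate by (-6, -3): (6, -4) → (0, -7)
T5 rotate counter-clockwise with cos θ = -4/5, sin θ = -3/5: (0, -7) → (-21/5, 28/5)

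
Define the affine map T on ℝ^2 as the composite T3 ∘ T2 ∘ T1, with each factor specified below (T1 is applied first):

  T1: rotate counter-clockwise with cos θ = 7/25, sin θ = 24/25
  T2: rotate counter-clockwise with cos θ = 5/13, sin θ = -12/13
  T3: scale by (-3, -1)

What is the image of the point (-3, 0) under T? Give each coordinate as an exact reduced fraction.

T(p) = (2907/325, 108/325)

T1 rotate counter-clockwise with cos θ = 7/25, sin θ = 24/25: (-3, 0) → (-21/25, -72/25)
T2 rotate counter-clockwise with cos θ = 5/13, sin θ = -12/13: (-21/25, -72/25) → (-969/325, -108/325)
T3 scale by (-3, -1): (-969/325, -108/325) → (2907/325, 108/325)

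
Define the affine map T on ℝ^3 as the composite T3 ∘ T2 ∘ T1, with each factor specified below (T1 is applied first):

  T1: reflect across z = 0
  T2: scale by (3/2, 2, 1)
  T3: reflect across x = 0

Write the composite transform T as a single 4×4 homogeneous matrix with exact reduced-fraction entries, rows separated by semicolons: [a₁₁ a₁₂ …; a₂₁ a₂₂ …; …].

T = [-3/2 0 0 0; 0 2 0 0; 0 0 -1 0; 0 0 0 1]

T1 = [1 0 0 0; 0 1 0 0; 0 0 -1 0; 0 0 0 1]
T2·T1 = [3/2 0 0 0; 0 2 0 0; 0 0 -1 0; 0 0 0 1]
T3·…·T1 = [-3/2 0 0 0; 0 2 0 0; 0 0 -1 0; 0 0 0 1]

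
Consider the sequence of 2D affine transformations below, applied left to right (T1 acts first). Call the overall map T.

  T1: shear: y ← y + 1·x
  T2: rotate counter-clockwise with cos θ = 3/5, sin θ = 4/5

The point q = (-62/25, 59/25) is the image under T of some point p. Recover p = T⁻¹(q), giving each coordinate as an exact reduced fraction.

p = (2/5, 3)

T1 = [1 0 0; 1 1 0; 0 0 1]
T2·T1 = [-1/5 -4/5 0; 7/5 3/5 0; 0 0 1]
det M = 1; M⁻¹ = [3/5 4/5 0; -7/5 -1/5 0; 0 0 1]
M⁻¹ · (-62/25, 59/25)ᵀ = (2/5, 3)ᵀ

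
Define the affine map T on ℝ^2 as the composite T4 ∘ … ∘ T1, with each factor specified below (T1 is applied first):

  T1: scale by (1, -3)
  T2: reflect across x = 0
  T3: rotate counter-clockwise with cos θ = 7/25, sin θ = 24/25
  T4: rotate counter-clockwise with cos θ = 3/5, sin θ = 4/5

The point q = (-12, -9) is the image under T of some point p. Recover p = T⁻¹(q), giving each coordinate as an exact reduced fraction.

p = (0, -5)

T1 = [1 0 0; 0 -3 0; 0 0 1]
T2·T1 = [-1 0 0; 0 -3 0; 0 0 1]
T3·…·T1 = [-7/25 72/25 0; -24/25 -21/25 0; 0 0 1]
T4·…·T1 = [3/5 12/5 0; -4/5 9/5 0; 0 0 1]
det M = 3; M⁻¹ = [3/5 -4/5 0; 4/15 1/5 0; 0 0 1]
M⁻¹ · (-12, -9)ᵀ = (0, -5)ᵀ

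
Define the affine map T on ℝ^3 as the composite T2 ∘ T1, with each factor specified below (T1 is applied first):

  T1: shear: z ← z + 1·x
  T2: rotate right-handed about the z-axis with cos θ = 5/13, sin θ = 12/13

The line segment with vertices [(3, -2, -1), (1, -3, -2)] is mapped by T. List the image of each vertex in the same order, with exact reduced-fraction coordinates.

image vertices: (3, 2, 2), (41/13, -3/13, -1)

T1 shear: z ← z + 1·x: (3, -2, -1) → (3, -2, 2); (1, -3, -2) → (1, -3, -1)
T2 rotate right-handed about the z-axis with cos θ = 5/13, sin θ = 12/13: (3, -2, 2) → (3, 2, 2); (1, -3, -1) → (41/13, -3/13, -1)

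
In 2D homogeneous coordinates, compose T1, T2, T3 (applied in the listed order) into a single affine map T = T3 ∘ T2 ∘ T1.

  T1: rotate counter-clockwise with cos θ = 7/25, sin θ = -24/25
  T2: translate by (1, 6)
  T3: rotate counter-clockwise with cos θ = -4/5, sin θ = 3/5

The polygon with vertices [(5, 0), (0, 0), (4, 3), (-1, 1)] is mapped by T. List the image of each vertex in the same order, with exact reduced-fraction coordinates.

image vertices: (-66/25, 12/25), (-22/5, -21/5), (-29/5, 3/5), (-711/125, -598/125)

T1 rotate counter-clockwise with cos θ = 7/25, sin θ = -24/25: (5, 0) → (7/5, -24/5); (0, 0) → (0, 0); (4, 3) → (4, -3); (-1, 1) → (17/25, 31/25)
T2 translate by (1, 6): (7/5, -24/5) → (12/5, 6/5); (0, 0) → (1, 6); (4, -3) → (5, 3); (17/25, 31/25) → (42/25, 181/25)
T3 rotate counter-clockwise with cos θ = -4/5, sin θ = 3/5: (12/5, 6/5) → (-66/25, 12/25); (1, 6) → (-22/5, -21/5); (5, 3) → (-29/5, 3/5); (42/25, 181/25) → (-711/125, -598/125)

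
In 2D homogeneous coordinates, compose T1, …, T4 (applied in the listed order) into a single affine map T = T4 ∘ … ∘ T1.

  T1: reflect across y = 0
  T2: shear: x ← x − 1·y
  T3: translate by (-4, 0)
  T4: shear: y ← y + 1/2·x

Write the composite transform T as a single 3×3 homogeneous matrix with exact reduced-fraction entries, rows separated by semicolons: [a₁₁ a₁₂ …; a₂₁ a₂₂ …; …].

T1 = [1 0 0; 0 -1 0; 0 0 1]
T2·T1 = [1 1 0; 0 -1 0; 0 0 1]
T3·…·T1 = [1 1 -4; 0 -1 0; 0 0 1]
T4·…·T1 = [1 1 -4; 1/2 -1/2 -2; 0 0 1]

T = [1 1 -4; 1/2 -1/2 -2; 0 0 1]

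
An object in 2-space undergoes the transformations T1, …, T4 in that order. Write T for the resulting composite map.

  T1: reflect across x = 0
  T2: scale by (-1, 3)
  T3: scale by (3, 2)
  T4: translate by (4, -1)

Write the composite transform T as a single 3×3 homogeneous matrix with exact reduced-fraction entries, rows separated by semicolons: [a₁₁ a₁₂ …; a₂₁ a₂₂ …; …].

T1 = [-1 0 0; 0 1 0; 0 0 1]
T2·T1 = [1 0 0; 0 3 0; 0 0 1]
T3·…·T1 = [3 0 0; 0 6 0; 0 0 1]
T4·…·T1 = [3 0 4; 0 6 -1; 0 0 1]

T = [3 0 4; 0 6 -1; 0 0 1]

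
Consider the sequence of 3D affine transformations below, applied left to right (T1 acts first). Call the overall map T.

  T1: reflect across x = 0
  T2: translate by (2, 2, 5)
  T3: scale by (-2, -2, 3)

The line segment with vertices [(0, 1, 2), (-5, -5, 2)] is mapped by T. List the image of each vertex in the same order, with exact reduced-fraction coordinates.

image vertices: (-4, -6, 21), (-14, 6, 21)

T1 reflect across x = 0: (0, 1, 2) → (0, 1, 2); (-5, -5, 2) → (5, -5, 2)
T2 translate by (2, 2, 5): (0, 1, 2) → (2, 3, 7); (5, -5, 2) → (7, -3, 7)
T3 scale by (-2, -2, 3): (2, 3, 7) → (-4, -6, 21); (7, -3, 7) → (-14, 6, 21)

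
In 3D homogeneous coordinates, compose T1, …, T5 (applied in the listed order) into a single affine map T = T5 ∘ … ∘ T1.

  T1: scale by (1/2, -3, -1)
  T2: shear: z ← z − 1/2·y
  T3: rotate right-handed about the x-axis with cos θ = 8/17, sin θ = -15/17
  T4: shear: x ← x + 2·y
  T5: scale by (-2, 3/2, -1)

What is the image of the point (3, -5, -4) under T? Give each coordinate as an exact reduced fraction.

T(p) = (-321/17, 405/68, 253/17)

T1 scale by (1/2, -3, -1): (3, -5, -4) → (3/2, 15, 4)
T2 shear: z ← z − 1/2·y: (3/2, 15, 4) → (3/2, 15, -7/2)
T3 rotate right-handed about the x-axis with cos θ = 8/17, sin θ = -15/17: (3/2, 15, -7/2) → (3/2, 135/34, -253/17)
T4 shear: x ← x + 2·y: (3/2, 135/34, -253/17) → (321/34, 135/34, -253/17)
T5 scale by (-2, 3/2, -1): (321/34, 135/34, -253/17) → (-321/17, 405/68, 253/17)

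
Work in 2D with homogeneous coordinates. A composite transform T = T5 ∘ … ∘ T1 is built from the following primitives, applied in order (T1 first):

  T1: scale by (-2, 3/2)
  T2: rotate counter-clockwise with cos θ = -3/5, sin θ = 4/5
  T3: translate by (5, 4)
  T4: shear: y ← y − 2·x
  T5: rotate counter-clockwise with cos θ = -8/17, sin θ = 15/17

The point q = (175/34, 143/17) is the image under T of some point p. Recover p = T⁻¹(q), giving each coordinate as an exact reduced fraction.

T1 = [-2 0 0; 0 3/2 0; 0 0 1]
T2·T1 = [6/5 -6/5 0; -8/5 -9/10 0; 0 0 1]
T3·…·T1 = [6/5 -6/5 5; -8/5 -9/10 4; 0 0 1]
T4·…·T1 = [6/5 -6/5 5; -4 3/2 -6; 0 0 1]
T5·…·T1 = [252/85 -129/170 50/17; 50/17 -30/17 123/17; 0 0 1]
det M = -3; M⁻¹ = [10/17 -43/170 1/10; 50/51 -84/85 64/15; 0 0 1]
M⁻¹ · (175/34, 143/17)ᵀ = (1, 1)ᵀ

p = (1, 1)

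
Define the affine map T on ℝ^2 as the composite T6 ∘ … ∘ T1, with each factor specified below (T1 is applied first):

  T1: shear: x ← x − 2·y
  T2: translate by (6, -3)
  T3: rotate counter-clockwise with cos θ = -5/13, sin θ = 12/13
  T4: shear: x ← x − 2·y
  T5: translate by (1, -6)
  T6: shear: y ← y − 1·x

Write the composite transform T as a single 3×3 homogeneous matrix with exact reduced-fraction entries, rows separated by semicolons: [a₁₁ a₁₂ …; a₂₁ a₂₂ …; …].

T1 = [1 -2 0; 0 1 0; 0 0 1]
T2·T1 = [1 -2 6; 0 1 -3; 0 0 1]
T3·…·T1 = [-5/13 -2/13 6/13; 12/13 -29/13 87/13; 0 0 1]
T4·…·T1 = [-29/13 56/13 -168/13; 12/13 -29/13 87/13; 0 0 1]
T5·…·T1 = [-29/13 56/13 -155/13; 12/13 -29/13 9/13; 0 0 1]
T6·…·T1 = [-29/13 56/13 -155/13; 41/13 -85/13 164/13; 0 0 1]

T = [-29/13 56/13 -155/13; 41/13 -85/13 164/13; 0 0 1]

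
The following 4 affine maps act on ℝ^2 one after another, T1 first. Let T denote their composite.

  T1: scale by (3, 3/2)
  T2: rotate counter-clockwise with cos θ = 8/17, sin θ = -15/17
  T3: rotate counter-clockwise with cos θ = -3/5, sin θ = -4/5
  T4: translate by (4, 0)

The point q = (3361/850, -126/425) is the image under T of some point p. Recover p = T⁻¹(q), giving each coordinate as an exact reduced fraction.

T1 = [3 0 0; 0 3/2 0; 0 0 1]
T2·T1 = [24/17 45/34 0; -45/17 12/17 0; 0 0 1]
T3·…·T1 = [-252/85 -39/170 0; 39/85 -126/85 0; 0 0 1]
T4·…·T1 = [-252/85 -39/170 4; 39/85 -126/85 0; 0 0 1]
det M = 9/2; M⁻¹ = [-28/85 13/255 112/85; -26/255 -56/85 104/255; 0 0 1]
M⁻¹ · (3361/850, -126/425)ᵀ = (0, 1/5)ᵀ

p = (0, 1/5)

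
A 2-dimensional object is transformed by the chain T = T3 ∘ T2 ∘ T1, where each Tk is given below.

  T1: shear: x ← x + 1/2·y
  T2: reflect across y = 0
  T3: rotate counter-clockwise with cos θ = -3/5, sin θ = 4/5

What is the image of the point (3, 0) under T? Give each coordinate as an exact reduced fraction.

T1 shear: x ← x + 1/2·y: (3, 0) → (3, 0)
T2 reflect across y = 0: (3, 0) → (3, 0)
T3 rotate counter-clockwise with cos θ = -3/5, sin θ = 4/5: (3, 0) → (-9/5, 12/5)

T(p) = (-9/5, 12/5)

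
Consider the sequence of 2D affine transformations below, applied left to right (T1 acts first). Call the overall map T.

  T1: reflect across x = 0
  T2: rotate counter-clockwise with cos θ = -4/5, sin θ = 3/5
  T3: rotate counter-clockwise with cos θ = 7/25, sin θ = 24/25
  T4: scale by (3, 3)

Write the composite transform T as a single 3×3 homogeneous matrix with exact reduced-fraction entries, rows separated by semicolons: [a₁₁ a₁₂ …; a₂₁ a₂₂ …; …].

T = [12/5 9/5 0; 9/5 -12/5 0; 0 0 1]

T1 = [-1 0 0; 0 1 0; 0 0 1]
T2·T1 = [4/5 -3/5 0; -3/5 -4/5 0; 0 0 1]
T3·…·T1 = [4/5 3/5 0; 3/5 -4/5 0; 0 0 1]
T4·…·T1 = [12/5 9/5 0; 9/5 -12/5 0; 0 0 1]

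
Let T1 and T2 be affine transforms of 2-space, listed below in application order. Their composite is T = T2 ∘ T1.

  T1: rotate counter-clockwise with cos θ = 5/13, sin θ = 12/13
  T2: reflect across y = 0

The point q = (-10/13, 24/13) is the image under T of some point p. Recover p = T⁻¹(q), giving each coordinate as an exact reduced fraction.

T1 = [5/13 -12/13 0; 12/13 5/13 0; 0 0 1]
T2·T1 = [5/13 -12/13 0; -12/13 -5/13 0; 0 0 1]
det M = -1; M⁻¹ = [5/13 -12/13 0; -12/13 -5/13 0; 0 0 1]
M⁻¹ · (-10/13, 24/13)ᵀ = (-2, 0)ᵀ

p = (-2, 0)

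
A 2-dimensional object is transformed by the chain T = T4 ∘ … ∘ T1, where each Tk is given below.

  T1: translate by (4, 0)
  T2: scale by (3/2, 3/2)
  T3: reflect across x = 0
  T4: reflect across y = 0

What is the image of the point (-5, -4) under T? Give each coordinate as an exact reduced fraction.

T(p) = (3/2, 6)

T1 translate by (4, 0): (-5, -4) → (-1, -4)
T2 scale by (3/2, 3/2): (-1, -4) → (-3/2, -6)
T3 reflect across x = 0: (-3/2, -6) → (3/2, -6)
T4 reflect across y = 0: (3/2, -6) → (3/2, 6)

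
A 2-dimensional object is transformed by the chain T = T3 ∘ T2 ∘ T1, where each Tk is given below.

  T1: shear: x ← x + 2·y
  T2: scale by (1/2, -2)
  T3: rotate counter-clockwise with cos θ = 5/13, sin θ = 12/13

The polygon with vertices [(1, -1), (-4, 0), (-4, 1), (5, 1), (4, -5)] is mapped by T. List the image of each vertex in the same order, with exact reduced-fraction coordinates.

image vertices: (-53/26, 4/13), (-10/13, -24/13), (19/13, -22/13), (83/26, 32/13), (-135/13, 14/13)

T1 shear: x ← x + 2·y: (1, -1) → (-1, -1); (-4, 0) → (-4, 0); (-4, 1) → (-2, 1); (5, 1) → (7, 1); (4, -5) → (-6, -5)
T2 scale by (1/2, -2): (-1, -1) → (-1/2, 2); (-4, 0) → (-2, 0); (-2, 1) → (-1, -2); (7, 1) → (7/2, -2); (-6, -5) → (-3, 10)
T3 rotate counter-clockwise with cos θ = 5/13, sin θ = 12/13: (-1/2, 2) → (-53/26, 4/13); (-2, 0) → (-10/13, -24/13); (-1, -2) → (19/13, -22/13); (7/2, -2) → (83/26, 32/13); (-3, 10) → (-135/13, 14/13)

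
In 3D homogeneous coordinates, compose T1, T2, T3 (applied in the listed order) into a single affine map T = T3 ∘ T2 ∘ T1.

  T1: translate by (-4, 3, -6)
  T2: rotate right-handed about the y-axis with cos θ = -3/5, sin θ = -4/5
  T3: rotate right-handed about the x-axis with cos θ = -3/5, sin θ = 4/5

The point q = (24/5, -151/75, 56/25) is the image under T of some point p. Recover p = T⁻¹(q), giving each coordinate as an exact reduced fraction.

p = (4/3, 0, 2)

T1 = [1 0 0 -4; 0 1 0 3; 0 0 1 -6; 0 0 0 1]
T2·T1 = [-3/5 0 -4/5 36/5; 0 1 0 3; 4/5 0 -3/5 2/5; 0 0 0 1]
T3·…·T1 = [-3/5 0 -4/5 36/5; -16/25 -3/5 12/25 -53/25; -12/25 4/5 9/25 54/25; 0 0 0 1]
det M = 1; M⁻¹ = [-3/5 -16/25 -12/25 4; 0 -3/5 4/5 -3; -4/5 12/25 9/25 6; 0 0 0 1]
M⁻¹ · (24/5, -151/75, 56/25)ᵀ = (4/3, 0, 2)ᵀ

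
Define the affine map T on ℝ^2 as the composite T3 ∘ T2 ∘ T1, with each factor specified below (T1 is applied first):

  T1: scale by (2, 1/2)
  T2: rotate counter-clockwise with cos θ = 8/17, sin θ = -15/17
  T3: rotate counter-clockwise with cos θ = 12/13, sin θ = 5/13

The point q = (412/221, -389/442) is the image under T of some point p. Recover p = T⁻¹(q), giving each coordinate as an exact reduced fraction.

p = (1, 1)

T1 = [2 0 0; 0 1/2 0; 0 0 1]
T2·T1 = [16/17 15/34 0; -30/17 4/17 0; 0 0 1]
T3·…·T1 = [342/221 70/221 0; -280/221 171/442 0; 0 0 1]
det M = 1; M⁻¹ = [171/442 -70/221 0; 280/221 342/221 0; 0 0 1]
M⁻¹ · (412/221, -389/442)ᵀ = (1, 1)ᵀ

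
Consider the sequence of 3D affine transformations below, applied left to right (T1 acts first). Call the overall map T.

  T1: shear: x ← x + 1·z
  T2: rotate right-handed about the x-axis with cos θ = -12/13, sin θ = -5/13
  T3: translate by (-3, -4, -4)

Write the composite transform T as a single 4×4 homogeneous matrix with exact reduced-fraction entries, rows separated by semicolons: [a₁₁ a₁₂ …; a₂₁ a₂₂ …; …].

T1 = [1 0 1 0; 0 1 0 0; 0 0 1 0; 0 0 0 1]
T2·T1 = [1 0 1 0; 0 -12/13 5/13 0; 0 -5/13 -12/13 0; 0 0 0 1]
T3·…·T1 = [1 0 1 -3; 0 -12/13 5/13 -4; 0 -5/13 -12/13 -4; 0 0 0 1]

T = [1 0 1 -3; 0 -12/13 5/13 -4; 0 -5/13 -12/13 -4; 0 0 0 1]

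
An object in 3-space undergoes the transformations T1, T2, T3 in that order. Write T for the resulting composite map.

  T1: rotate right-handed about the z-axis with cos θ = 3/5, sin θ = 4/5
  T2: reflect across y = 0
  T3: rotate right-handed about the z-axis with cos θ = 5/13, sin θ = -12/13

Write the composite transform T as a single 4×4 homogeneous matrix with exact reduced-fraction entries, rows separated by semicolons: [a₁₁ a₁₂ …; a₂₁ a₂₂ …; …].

T = [-33/65 -56/65 0 0; -56/65 33/65 0 0; 0 0 1 0; 0 0 0 1]

T1 = [3/5 -4/5 0 0; 4/5 3/5 0 0; 0 0 1 0; 0 0 0 1]
T2·T1 = [3/5 -4/5 0 0; -4/5 -3/5 0 0; 0 0 1 0; 0 0 0 1]
T3·…·T1 = [-33/65 -56/65 0 0; -56/65 33/65 0 0; 0 0 1 0; 0 0 0 1]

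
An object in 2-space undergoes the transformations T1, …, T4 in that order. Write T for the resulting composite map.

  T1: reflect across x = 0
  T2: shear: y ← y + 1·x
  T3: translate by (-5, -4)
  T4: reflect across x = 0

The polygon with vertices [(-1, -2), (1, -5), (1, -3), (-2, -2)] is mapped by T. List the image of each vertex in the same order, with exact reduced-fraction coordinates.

image vertices: (4, -5), (6, -10), (6, -8), (3, -4)

T1 reflect across x = 0: (-1, -2) → (1, -2); (1, -5) → (-1, -5); (1, -3) → (-1, -3); (-2, -2) → (2, -2)
T2 shear: y ← y + 1·x: (1, -2) → (1, -1); (-1, -5) → (-1, -6); (-1, -3) → (-1, -4); (2, -2) → (2, 0)
T3 translate by (-5, -4): (1, -1) → (-4, -5); (-1, -6) → (-6, -10); (-1, -4) → (-6, -8); (2, 0) → (-3, -4)
T4 reflect across x = 0: (-4, -5) → (4, -5); (-6, -10) → (6, -10); (-6, -8) → (6, -8); (-3, -4) → (3, -4)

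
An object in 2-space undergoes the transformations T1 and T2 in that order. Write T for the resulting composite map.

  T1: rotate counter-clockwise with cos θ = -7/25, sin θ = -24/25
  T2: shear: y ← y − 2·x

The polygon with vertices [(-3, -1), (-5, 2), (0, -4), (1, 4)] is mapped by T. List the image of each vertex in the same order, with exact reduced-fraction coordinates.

T1 rotate counter-clockwise with cos θ = -7/25, sin θ = -24/25: (-3, -1) → (-3/25, 79/25); (-5, 2) → (83/25, 106/25); (0, -4) → (-96/25, 28/25); (1, 4) → (89/25, -52/25)
T2 shear: y ← y − 2·x: (-3/25, 79/25) → (-3/25, 17/5); (83/25, 106/25) → (83/25, -12/5); (-96/25, 28/25) → (-96/25, 44/5); (89/25, -52/25) → (89/25, -46/5)

image vertices: (-3/25, 17/5), (83/25, -12/5), (-96/25, 44/5), (89/25, -46/5)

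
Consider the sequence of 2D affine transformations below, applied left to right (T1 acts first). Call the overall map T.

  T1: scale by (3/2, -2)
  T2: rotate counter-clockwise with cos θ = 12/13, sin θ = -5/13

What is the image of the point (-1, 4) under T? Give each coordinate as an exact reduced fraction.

T1 scale by (3/2, -2): (-1, 4) → (-3/2, -8)
T2 rotate counter-clockwise with cos θ = 12/13, sin θ = -5/13: (-3/2, -8) → (-58/13, -177/26)

T(p) = (-58/13, -177/26)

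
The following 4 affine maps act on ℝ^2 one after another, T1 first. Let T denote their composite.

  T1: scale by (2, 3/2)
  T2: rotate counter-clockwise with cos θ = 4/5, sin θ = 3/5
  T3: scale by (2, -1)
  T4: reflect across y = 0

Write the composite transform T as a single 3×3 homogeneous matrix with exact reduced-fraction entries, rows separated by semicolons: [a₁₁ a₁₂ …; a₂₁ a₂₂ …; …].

T = [16/5 -9/5 0; 6/5 6/5 0; 0 0 1]

T1 = [2 0 0; 0 3/2 0; 0 0 1]
T2·T1 = [8/5 -9/10 0; 6/5 6/5 0; 0 0 1]
T3·…·T1 = [16/5 -9/5 0; -6/5 -6/5 0; 0 0 1]
T4·…·T1 = [16/5 -9/5 0; 6/5 6/5 0; 0 0 1]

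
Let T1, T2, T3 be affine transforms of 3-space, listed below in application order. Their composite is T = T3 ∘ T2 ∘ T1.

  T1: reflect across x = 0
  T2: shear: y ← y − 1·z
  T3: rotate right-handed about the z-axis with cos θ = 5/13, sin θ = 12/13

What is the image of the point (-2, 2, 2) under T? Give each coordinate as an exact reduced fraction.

T(p) = (10/13, 24/13, 2)

T1 reflect across x = 0: (-2, 2, 2) → (2, 2, 2)
T2 shear: y ← y − 1·z: (2, 2, 2) → (2, 0, 2)
T3 rotate right-handed about the z-axis with cos θ = 5/13, sin θ = 12/13: (2, 0, 2) → (10/13, 24/13, 2)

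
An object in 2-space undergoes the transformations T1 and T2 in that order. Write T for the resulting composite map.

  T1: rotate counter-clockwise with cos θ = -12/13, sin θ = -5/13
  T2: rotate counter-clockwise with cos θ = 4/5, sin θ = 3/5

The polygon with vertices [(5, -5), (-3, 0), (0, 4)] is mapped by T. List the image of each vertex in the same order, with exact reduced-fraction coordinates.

T1 rotate counter-clockwise with cos θ = -12/13, sin θ = -5/13: (5, -5) → (-85/13, 35/13); (-3, 0) → (36/13, 15/13); (0, 4) → (20/13, -48/13)
T2 rotate counter-clockwise with cos θ = 4/5, sin θ = 3/5: (-85/13, 35/13) → (-89/13, -23/13); (36/13, 15/13) → (99/65, 168/65); (20/13, -48/13) → (224/65, -132/65)

image vertices: (-89/13, -23/13), (99/65, 168/65), (224/65, -132/65)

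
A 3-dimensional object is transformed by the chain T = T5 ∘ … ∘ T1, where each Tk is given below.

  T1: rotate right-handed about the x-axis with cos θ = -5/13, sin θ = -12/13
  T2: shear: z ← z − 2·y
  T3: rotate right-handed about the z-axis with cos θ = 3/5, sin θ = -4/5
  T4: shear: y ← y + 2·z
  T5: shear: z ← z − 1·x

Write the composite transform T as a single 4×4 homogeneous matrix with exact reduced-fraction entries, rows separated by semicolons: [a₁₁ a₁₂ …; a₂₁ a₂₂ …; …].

T = [3/5 -4/13 48/65 0; -4/5 -7/13 -254/65 0; -3/5 2/13 -193/65 0; 0 0 0 1]

T1 = [1 0 0 0; 0 -5/13 12/13 0; 0 -12/13 -5/13 0; 0 0 0 1]
T2·T1 = [1 0 0 0; 0 -5/13 12/13 0; 0 -2/13 -29/13 0; 0 0 0 1]
T3·…·T1 = [3/5 -4/13 48/65 0; -4/5 -3/13 36/65 0; 0 -2/13 -29/13 0; 0 0 0 1]
T4·…·T1 = [3/5 -4/13 48/65 0; -4/5 -7/13 -254/65 0; 0 -2/13 -29/13 0; 0 0 0 1]
T5·…·T1 = [3/5 -4/13 48/65 0; -4/5 -7/13 -254/65 0; -3/5 2/13 -193/65 0; 0 0 0 1]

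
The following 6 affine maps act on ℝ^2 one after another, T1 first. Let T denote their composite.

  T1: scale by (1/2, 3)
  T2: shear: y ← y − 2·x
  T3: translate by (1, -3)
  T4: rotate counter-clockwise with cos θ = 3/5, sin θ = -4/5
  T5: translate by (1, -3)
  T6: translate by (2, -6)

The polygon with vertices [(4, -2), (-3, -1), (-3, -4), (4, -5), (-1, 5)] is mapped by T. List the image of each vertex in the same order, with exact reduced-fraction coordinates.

T1 scale by (1/2, 3): (4, -2) → (2, -6); (-3, -1) → (-3/2, -3); (-3, -4) → (-3/2, -12); (4, -5) → (2, -15); (-1, 5) → (-1/2, 15)
T2 shear: y ← y − 2·x: (2, -6) → (2, -10); (-3/2, -3) → (-3/2, 0); (-3/2, -12) → (-3/2, -9); (2, -15) → (2, -19); (-1/2, 15) → (-1/2, 16)
T3 translate by (1, -3): (2, -10) → (3, -13); (-3/2, 0) → (-1/2, -3); (-3/2, -9) → (-1/2, -12); (2, -19) → (3, -22); (-1/2, 16) → (1/2, 13)
T4 rotate counter-clockwise with cos θ = 3/5, sin θ = -4/5: (3, -13) → (-43/5, -51/5); (-1/2, -3) → (-27/10, -7/5); (-1/2, -12) → (-99/10, -34/5); (3, -22) → (-79/5, -78/5); (1/2, 13) → (107/10, 37/5)
T5 translate by (1, -3): (-43/5, -51/5) → (-38/5, -66/5); (-27/10, -7/5) → (-17/10, -22/5); (-99/10, -34/5) → (-89/10, -49/5); (-79/5, -78/5) → (-74/5, -93/5); (107/10, 37/5) → (117/10, 22/5)
T6 translate by (2, -6): (-38/5, -66/5) → (-28/5, -96/5); (-17/10, -22/5) → (3/10, -52/5); (-89/10, -49/5) → (-69/10, -79/5); (-74/5, -93/5) → (-64/5, -123/5); (117/10, 22/5) → (137/10, -8/5)

image vertices: (-28/5, -96/5), (3/10, -52/5), (-69/10, -79/5), (-64/5, -123/5), (137/10, -8/5)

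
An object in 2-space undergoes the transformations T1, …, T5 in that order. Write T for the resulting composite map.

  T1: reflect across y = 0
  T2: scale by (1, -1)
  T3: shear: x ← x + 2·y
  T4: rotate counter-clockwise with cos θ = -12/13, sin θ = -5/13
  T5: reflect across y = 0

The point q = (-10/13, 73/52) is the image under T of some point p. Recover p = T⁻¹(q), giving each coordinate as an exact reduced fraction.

T1 = [1 0 0; 0 -1 0; 0 0 1]
T2·T1 = [1 0 0; 0 1 0; 0 0 1]
T3·…·T1 = [1 2 0; 0 1 0; 0 0 1]
T4·…·T1 = [-12/13 -19/13 0; -5/13 -22/13 0; 0 0 1]
T5·…·T1 = [-12/13 -19/13 0; 5/13 22/13 0; 0 0 1]
det M = -1; M⁻¹ = [-22/13 -19/13 0; 5/13 12/13 0; 0 0 1]
M⁻¹ · (-10/13, 73/52)ᵀ = (-3/4, 1)ᵀ

p = (-3/4, 1)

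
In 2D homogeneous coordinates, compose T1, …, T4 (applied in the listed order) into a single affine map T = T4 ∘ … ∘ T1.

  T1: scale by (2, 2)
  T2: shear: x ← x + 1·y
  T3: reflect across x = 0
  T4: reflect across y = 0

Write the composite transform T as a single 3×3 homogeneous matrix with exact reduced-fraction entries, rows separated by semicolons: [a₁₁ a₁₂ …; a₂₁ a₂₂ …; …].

T1 = [2 0 0; 0 2 0; 0 0 1]
T2·T1 = [2 2 0; 0 2 0; 0 0 1]
T3·…·T1 = [-2 -2 0; 0 2 0; 0 0 1]
T4·…·T1 = [-2 -2 0; 0 -2 0; 0 0 1]

T = [-2 -2 0; 0 -2 0; 0 0 1]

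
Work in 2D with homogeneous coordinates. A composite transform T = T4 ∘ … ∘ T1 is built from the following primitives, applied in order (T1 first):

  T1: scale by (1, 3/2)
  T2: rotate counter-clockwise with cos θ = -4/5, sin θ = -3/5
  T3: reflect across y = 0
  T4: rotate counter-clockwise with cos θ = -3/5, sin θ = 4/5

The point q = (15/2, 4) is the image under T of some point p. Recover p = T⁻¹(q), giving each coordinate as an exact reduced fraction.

p = (-4, -5)

T1 = [1 0 0; 0 3/2 0; 0 0 1]
T2·T1 = [-4/5 9/10 0; -3/5 -6/5 0; 0 0 1]
T3·…·T1 = [-4/5 9/10 0; 3/5 6/5 0; 0 0 1]
T4·…·T1 = [0 -3/2 0; -1 0 0; 0 0 1]
det M = -3/2; M⁻¹ = [0 -1 0; -2/3 0 0; 0 0 1]
M⁻¹ · (15/2, 4)ᵀ = (-4, -5)ᵀ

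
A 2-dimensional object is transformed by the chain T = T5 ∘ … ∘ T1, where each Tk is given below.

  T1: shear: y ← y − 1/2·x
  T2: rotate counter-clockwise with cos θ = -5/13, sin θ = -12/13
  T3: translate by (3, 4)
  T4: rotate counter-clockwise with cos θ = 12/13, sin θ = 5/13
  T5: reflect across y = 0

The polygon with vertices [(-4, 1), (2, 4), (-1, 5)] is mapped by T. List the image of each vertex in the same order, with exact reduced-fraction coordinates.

image vertices: (55/13, -115/13), (55/13, -37/13), (175/26, -76/13)

T1 shear: y ← y − 1/2·x: (-4, 1) → (-4, 3); (2, 4) → (2, 3); (-1, 5) → (-1, 11/2)
T2 rotate counter-clockwise with cos θ = -5/13, sin θ = -12/13: (-4, 3) → (56/13, 33/13); (2, 3) → (2, -3); (-1, 11/2) → (71/13, -31/26)
T3 translate by (3, 4): (56/13, 33/13) → (95/13, 85/13); (2, -3) → (5, 1); (71/13, -31/26) → (110/13, 73/26)
T4 rotate counter-clockwise with cos θ = 12/13, sin θ = 5/13: (95/13, 85/13) → (55/13, 115/13); (5, 1) → (55/13, 37/13); (110/13, 73/26) → (175/26, 76/13)
T5 reflect across y = 0: (55/13, 115/13) → (55/13, -115/13); (55/13, 37/13) → (55/13, -37/13); (175/26, 76/13) → (175/26, -76/13)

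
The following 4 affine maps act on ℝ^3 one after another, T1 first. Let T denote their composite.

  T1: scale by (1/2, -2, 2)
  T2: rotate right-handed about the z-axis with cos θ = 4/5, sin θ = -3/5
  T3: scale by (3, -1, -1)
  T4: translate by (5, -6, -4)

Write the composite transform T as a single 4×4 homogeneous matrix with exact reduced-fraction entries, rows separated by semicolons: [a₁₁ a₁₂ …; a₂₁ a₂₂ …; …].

T1 = [1/2 0 0 0; 0 -2 0 0; 0 0 2 0; 0 0 0 1]
T2·T1 = [2/5 -6/5 0 0; -3/10 -8/5 0 0; 0 0 2 0; 0 0 0 1]
T3·…·T1 = [6/5 -18/5 0 0; 3/10 8/5 0 0; 0 0 -2 0; 0 0 0 1]
T4·…·T1 = [6/5 -18/5 0 5; 3/10 8/5 0 -6; 0 0 -2 -4; 0 0 0 1]

T = [6/5 -18/5 0 5; 3/10 8/5 0 -6; 0 0 -2 -4; 0 0 0 1]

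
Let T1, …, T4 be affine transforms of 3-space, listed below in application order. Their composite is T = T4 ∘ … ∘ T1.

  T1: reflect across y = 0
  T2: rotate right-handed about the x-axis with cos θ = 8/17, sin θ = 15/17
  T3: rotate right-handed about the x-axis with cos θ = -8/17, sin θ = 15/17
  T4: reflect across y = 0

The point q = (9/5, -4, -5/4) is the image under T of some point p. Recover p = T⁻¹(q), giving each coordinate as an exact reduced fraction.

T1 = [1 0 0 0; 0 -1 0 0; 0 0 1 0; 0 0 0 1]
T2·T1 = [1 0 0 0; 0 -8/17 -15/17 0; 0 -15/17 8/17 0; 0 0 0 1]
T3·…·T1 = [1 0 0 0; 0 1 0 0; 0 0 -1 0; 0 0 0 1]
T4·…·T1 = [1 0 0 0; 0 -1 0 0; 0 0 -1 0; 0 0 0 1]
det M = 1; M⁻¹ = [1 0 0 0; 0 -1 0 0; 0 0 -1 0; 0 0 0 1]
M⁻¹ · (9/5, -4, -5/4)ᵀ = (9/5, 4, 5/4)ᵀ

p = (9/5, 4, 5/4)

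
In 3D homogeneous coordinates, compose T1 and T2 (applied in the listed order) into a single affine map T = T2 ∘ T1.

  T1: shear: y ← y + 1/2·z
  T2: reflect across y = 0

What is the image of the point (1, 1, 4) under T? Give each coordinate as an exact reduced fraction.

T1 shear: y ← y + 1/2·z: (1, 1, 4) → (1, 3, 4)
T2 reflect across y = 0: (1, 3, 4) → (1, -3, 4)

T(p) = (1, -3, 4)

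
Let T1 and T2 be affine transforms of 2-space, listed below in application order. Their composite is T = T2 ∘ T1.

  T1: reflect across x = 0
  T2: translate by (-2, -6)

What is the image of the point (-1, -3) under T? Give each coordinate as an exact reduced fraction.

T1 reflect across x = 0: (-1, -3) → (1, -3)
T2 translate by (-2, -6): (1, -3) → (-1, -9)

T(p) = (-1, -9)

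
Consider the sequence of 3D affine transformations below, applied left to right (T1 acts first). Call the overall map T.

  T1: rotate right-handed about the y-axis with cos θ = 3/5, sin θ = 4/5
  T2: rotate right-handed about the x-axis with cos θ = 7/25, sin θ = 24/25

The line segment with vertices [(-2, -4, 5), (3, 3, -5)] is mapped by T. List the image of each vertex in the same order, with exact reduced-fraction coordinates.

image vertices: (14/5, -692/125, -319/125), (-11/5, 753/125, 171/125)

T1 rotate right-handed about the y-axis with cos θ = 3/5, sin θ = 4/5: (-2, -4, 5) → (14/5, -4, 23/5); (3, 3, -5) → (-11/5, 3, -27/5)
T2 rotate right-handed about the x-axis with cos θ = 7/25, sin θ = 24/25: (14/5, -4, 23/5) → (14/5, -692/125, -319/125); (-11/5, 3, -27/5) → (-11/5, 753/125, 171/125)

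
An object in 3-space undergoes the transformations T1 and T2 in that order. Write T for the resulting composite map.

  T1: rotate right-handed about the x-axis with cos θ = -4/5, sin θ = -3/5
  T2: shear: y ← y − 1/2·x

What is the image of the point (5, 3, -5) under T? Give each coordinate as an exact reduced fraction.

T(p) = (5, -79/10, 11/5)

T1 rotate right-handed about the x-axis with cos θ = -4/5, sin θ = -3/5: (5, 3, -5) → (5, -27/5, 11/5)
T2 shear: y ← y − 1/2·x: (5, -27/5, 11/5) → (5, -79/10, 11/5)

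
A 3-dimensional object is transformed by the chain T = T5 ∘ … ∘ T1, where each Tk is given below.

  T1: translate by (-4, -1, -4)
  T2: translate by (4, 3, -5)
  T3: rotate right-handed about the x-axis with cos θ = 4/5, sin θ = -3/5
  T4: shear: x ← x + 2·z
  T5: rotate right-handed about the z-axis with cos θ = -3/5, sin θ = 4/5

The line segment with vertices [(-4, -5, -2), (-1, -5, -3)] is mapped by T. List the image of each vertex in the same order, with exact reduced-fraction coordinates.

image vertices: (18, -9, -7), (441/25, -188/25, -39/5)

T1 translate by (-4, -1, -4): (-4, -5, -2) → (-8, -6, -6); (-1, -5, -3) → (-5, -6, -7)
T2 translate by (4, 3, -5): (-8, -6, -6) → (-4, -3, -11); (-5, -6, -7) → (-1, -3, -12)
T3 rotate right-handed about the x-axis with cos θ = 4/5, sin θ = -3/5: (-4, -3, -11) → (-4, -9, -7); (-1, -3, -12) → (-1, -48/5, -39/5)
T4 shear: x ← x + 2·z: (-4, -9, -7) → (-18, -9, -7); (-1, -48/5, -39/5) → (-83/5, -48/5, -39/5)
T5 rotate right-handed about the z-axis with cos θ = -3/5, sin θ = 4/5: (-18, -9, -7) → (18, -9, -7); (-83/5, -48/5, -39/5) → (441/25, -188/25, -39/5)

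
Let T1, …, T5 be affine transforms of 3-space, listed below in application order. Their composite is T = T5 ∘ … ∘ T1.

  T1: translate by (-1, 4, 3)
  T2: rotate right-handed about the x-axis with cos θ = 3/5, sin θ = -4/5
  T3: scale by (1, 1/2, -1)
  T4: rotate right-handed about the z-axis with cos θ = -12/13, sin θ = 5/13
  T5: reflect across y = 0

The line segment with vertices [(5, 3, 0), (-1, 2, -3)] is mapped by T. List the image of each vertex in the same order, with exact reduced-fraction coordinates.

T1 translate by (-1, 4, 3): (5, 3, 0) → (4, 7, 3); (-1, 2, -3) → (-2, 6, 0)
T2 rotate right-handed about the x-axis with cos θ = 3/5, sin θ = -4/5: (4, 7, 3) → (4, 33/5, -19/5); (-2, 6, 0) → (-2, 18/5, -24/5)
T3 scale by (1, 1/2, -1): (4, 33/5, -19/5) → (4, 33/10, 19/5); (-2, 18/5, -24/5) → (-2, 9/5, 24/5)
T4 rotate right-handed about the z-axis with cos θ = -12/13, sin θ = 5/13: (4, 33/10, 19/5) → (-129/26, -98/65, 19/5); (-2, 9/5, 24/5) → (15/13, -158/65, 24/5)
T5 reflect across y = 0: (-129/26, -98/65, 19/5) → (-129/26, 98/65, 19/5); (15/13, -158/65, 24/5) → (15/13, 158/65, 24/5)

image vertices: (-129/26, 98/65, 19/5), (15/13, 158/65, 24/5)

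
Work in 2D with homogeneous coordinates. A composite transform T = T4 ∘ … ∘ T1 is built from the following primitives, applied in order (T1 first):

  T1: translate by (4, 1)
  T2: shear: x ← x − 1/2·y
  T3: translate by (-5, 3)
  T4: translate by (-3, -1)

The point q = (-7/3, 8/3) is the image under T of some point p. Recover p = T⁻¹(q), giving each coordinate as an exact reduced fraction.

T1 = [1 0 4; 0 1 1; 0 0 1]
T2·T1 = [1 -1/2 7/2; 0 1 1; 0 0 1]
T3·…·T1 = [1 -1/2 -3/2; 0 1 4; 0 0 1]
T4·…·T1 = [1 -1/2 -9/2; 0 1 3; 0 0 1]
det M = 1; M⁻¹ = [1 1/2 3; 0 1 -3; 0 0 1]
M⁻¹ · (-7/3, 8/3)ᵀ = (2, -1/3)ᵀ

p = (2, -1/3)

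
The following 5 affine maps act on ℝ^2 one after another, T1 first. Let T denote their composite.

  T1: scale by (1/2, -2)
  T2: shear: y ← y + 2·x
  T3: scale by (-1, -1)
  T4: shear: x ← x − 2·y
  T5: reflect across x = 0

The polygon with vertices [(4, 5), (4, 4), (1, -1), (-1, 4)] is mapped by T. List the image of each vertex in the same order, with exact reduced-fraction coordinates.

image vertices: (14, 6), (10, 4), (-11/2, -3), (35/2, 9)

T1 scale by (1/2, -2): (4, 5) → (2, -10); (4, 4) → (2, -8); (1, -1) → (1/2, 2); (-1, 4) → (-1/2, -8)
T2 shear: y ← y + 2·x: (2, -10) → (2, -6); (2, -8) → (2, -4); (1/2, 2) → (1/2, 3); (-1/2, -8) → (-1/2, -9)
T3 scale by (-1, -1): (2, -6) → (-2, 6); (2, -4) → (-2, 4); (1/2, 3) → (-1/2, -3); (-1/2, -9) → (1/2, 9)
T4 shear: x ← x − 2·y: (-2, 6) → (-14, 6); (-2, 4) → (-10, 4); (-1/2, -3) → (11/2, -3); (1/2, 9) → (-35/2, 9)
T5 reflect across x = 0: (-14, 6) → (14, 6); (-10, 4) → (10, 4); (11/2, -3) → (-11/2, -3); (-35/2, 9) → (35/2, 9)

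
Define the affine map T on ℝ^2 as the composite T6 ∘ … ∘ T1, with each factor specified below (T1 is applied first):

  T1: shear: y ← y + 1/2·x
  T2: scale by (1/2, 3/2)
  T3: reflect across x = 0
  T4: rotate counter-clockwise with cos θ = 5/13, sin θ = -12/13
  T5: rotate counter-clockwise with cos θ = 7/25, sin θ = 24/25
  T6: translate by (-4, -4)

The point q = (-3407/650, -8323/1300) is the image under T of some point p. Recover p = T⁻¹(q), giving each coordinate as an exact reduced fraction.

T1 = [1 0 0; 1/2 1 0; 0 0 1]
T2·T1 = [1/2 0 0; 3/4 3/2 0; 0 0 1]
T3·…·T1 = [-1/2 0 0; 3/4 3/2 0; 0 0 1]
T4·…·T1 = [1/2 18/13 0; 3/4 15/26 0; 0 0 1]
T5·…·T1 = [-29/50 -54/325 0; 69/100 969/650 0; 0 0 1]
T6·…·T1 = [-29/50 -54/325 -4; 69/100 969/650 -4; 0 0 1]
det M = -3/4; M⁻¹ = [-646/325 -72/325 -2872/325; 23/25 58/75 508/75; 0 0 1]
M⁻¹ · (-3407/650, -8323/1300)ᵀ = (3, -3)ᵀ

p = (3, -3)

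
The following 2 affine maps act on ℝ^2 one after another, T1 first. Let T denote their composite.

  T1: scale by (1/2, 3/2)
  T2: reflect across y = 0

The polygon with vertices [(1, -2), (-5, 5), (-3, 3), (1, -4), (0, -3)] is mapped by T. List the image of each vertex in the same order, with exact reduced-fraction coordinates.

image vertices: (1/2, 3), (-5/2, -15/2), (-3/2, -9/2), (1/2, 6), (0, 9/2)

T1 scale by (1/2, 3/2): (1, -2) → (1/2, -3); (-5, 5) → (-5/2, 15/2); (-3, 3) → (-3/2, 9/2); (1, -4) → (1/2, -6); (0, -3) → (0, -9/2)
T2 reflect across y = 0: (1/2, -3) → (1/2, 3); (-5/2, 15/2) → (-5/2, -15/2); (-3/2, 9/2) → (-3/2, -9/2); (1/2, -6) → (1/2, 6); (0, -9/2) → (0, 9/2)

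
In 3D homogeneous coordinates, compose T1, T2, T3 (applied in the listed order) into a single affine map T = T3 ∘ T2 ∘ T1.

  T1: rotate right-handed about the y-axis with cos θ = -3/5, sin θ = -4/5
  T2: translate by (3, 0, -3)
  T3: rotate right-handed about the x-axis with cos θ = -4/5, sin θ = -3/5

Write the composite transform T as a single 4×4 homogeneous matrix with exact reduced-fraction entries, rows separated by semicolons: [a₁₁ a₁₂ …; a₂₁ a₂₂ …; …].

T1 = [-3/5 0 -4/5 0; 0 1 0 0; 4/5 0 -3/5 0; 0 0 0 1]
T2·T1 = [-3/5 0 -4/5 3; 0 1 0 0; 4/5 0 -3/5 -3; 0 0 0 1]
T3·…·T1 = [-3/5 0 -4/5 3; 12/25 -4/5 -9/25 -9/5; -16/25 -3/5 12/25 12/5; 0 0 0 1]

T = [-3/5 0 -4/5 3; 12/25 -4/5 -9/25 -9/5; -16/25 -3/5 12/25 12/5; 0 0 0 1]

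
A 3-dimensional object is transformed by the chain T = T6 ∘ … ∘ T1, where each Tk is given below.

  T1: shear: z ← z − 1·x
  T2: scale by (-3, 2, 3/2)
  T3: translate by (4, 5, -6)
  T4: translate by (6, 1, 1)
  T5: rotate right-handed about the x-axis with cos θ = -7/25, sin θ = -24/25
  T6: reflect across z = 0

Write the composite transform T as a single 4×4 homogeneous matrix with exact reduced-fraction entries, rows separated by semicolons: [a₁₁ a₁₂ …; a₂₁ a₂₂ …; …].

T1 = [1 0 0 0; 0 1 0 0; -1 0 1 0; 0 0 0 1]
T2·T1 = [-3 0 0 0; 0 2 0 0; -3/2 0 3/2 0; 0 0 0 1]
T3·…·T1 = [-3 0 0 4; 0 2 0 5; -3/2 0 3/2 -6; 0 0 0 1]
T4·…·T1 = [-3 0 0 10; 0 2 0 6; -3/2 0 3/2 -5; 0 0 0 1]
T5·…·T1 = [-3 0 0 10; -36/25 -14/25 36/25 -162/25; 21/50 -48/25 -21/50 -109/25; 0 0 0 1]
T6·…·T1 = [-3 0 0 10; -36/25 -14/25 36/25 -162/25; -21/50 48/25 21/50 109/25; 0 0 0 1]

T = [-3 0 0 10; -36/25 -14/25 36/25 -162/25; -21/50 48/25 21/50 109/25; 0 0 0 1]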